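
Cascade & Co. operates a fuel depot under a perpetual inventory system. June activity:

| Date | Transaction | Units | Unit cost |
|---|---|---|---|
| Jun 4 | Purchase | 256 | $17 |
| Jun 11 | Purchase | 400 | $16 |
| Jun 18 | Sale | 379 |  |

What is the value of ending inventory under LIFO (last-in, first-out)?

Jun 18, 379 sold [LIFO — newest first]: 379 @ $16 = $6,064
Ending inventory: 256 @ $17 + 21 @ $16 = $4,688

Ending inventory = $4,688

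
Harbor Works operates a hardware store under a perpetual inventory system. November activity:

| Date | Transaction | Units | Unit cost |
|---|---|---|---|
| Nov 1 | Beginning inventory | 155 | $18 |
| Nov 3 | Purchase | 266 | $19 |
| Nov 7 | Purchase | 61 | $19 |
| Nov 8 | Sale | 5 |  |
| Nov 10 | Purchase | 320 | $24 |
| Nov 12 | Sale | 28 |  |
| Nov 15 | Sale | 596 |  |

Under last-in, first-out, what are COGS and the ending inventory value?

COGS = $13,551; ending inventory = $3,132

Nov 8, 5 sold [LIFO — newest first]: 5 @ $19 = $95
Nov 12, 28 sold [LIFO — newest first]: 28 @ $24 = $672
Nov 15, 596 sold [LIFO — newest first]: 292 @ $24 + 56 @ $19 + 248 @ $19 = $12,784
Total COGS = $95 + $672 + $12,784 = $13,551
Ending inventory: 155 @ $18 + 18 @ $19 = $3,132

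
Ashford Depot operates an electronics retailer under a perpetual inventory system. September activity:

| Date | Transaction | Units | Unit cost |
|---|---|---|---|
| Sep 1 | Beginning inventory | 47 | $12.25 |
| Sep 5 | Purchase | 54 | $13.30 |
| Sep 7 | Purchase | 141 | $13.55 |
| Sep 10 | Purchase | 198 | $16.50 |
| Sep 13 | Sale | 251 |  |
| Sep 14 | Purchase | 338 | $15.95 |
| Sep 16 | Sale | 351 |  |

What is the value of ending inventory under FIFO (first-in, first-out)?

Sep 13, 251 sold [FIFO — oldest first]: 47 @ $12.25 + 54 @ $13.30 + 141 @ $13.55 + 9 @ $16.50 = $3,353.00
Sep 16, 351 sold [FIFO — oldest first]: 189 @ $16.50 + 162 @ $15.95 = $5,702.40
Total COGS = $3,353.00 + $5,702.40 = $9,055.40
Ending inventory: 176 @ $15.95 = $2,807.20
Check: goods available $11,862.60 = COGS $9,055.40 + ending $2,807.20

Ending inventory = $2,807.20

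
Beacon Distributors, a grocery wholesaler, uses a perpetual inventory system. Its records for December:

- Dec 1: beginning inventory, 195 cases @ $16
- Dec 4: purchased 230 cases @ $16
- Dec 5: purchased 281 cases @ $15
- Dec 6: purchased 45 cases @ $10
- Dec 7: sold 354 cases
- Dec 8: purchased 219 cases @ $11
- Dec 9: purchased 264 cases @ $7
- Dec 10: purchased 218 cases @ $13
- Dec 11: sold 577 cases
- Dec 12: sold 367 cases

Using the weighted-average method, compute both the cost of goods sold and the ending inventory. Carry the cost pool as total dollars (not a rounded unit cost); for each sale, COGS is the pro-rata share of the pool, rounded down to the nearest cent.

COGS = $16,711.40; ending inventory = $1,844.60

After Dec 1: 195 on hand, pool $3,120.00 (≈ $16.0000 each)
After Dec 4: 425 on hand, pool $6,800.00 (≈ $16.0000 each)
After Dec 5: 706 on hand, pool $11,015.00 (≈ $15.6020 each)
After Dec 6: 751 on hand, pool $11,465.00 (≈ $15.2663 each)
Dec 7, sell 354: 354/751 × $11,465.00 → $5,404.27
After Dec 8: 616 on hand, pool $8,469.73 (≈ $13.7496 each)
After Dec 9: 880 on hand, pool $10,317.73 (≈ $11.7247 each)
After Dec 10: 1098 on hand, pool $13,151.73 (≈ $11.9779 each)
Dec 11, sell 577: 577/1098 × $13,151.73 → $6,911.24
Dec 12, sell 367: 367/521 × $6,240.49 → $4,395.89
Total COGS = $5,404.27 + $6,911.24 + $4,395.89 = $16,711.40
Ending inventory (cost pool remaining) = $1,844.60
Check: goods available $18,556.00 = COGS $16,711.40 + ending $1,844.60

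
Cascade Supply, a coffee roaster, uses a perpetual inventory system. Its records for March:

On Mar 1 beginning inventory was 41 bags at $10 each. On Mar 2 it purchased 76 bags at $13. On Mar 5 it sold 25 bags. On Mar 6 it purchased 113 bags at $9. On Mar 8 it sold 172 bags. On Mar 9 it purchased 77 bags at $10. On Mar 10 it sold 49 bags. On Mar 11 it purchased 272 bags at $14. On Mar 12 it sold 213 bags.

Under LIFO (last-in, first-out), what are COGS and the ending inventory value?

COGS = $5,557; ending inventory = $1,436

Mar 5, 25 sold [LIFO — newest first]: 25 @ $13 = $325
Mar 8, 172 sold [LIFO — newest first]: 113 @ $9 + 51 @ $13 + 8 @ $10 = $1,760
Mar 10, 49 sold [LIFO — newest first]: 49 @ $10 = $490
Mar 12, 213 sold [LIFO — newest first]: 213 @ $14 = $2,982
Total COGS = $325 + $1,760 + $490 + $2,982 = $5,557
Ending inventory: 33 @ $10 + 28 @ $10 + 59 @ $14 = $1,436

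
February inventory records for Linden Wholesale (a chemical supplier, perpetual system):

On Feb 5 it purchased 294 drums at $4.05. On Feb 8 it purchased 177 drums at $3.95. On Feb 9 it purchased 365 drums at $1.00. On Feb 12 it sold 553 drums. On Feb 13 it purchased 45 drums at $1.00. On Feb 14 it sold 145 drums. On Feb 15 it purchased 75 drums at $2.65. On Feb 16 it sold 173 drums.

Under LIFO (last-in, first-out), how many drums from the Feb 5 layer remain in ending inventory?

85

Feb 12, 553 sold [LIFO — newest first]: 365 @ $1.00 + 177 @ $3.95 + 11 @ $4.05 = $1,108.70
Feb 14, 145 sold [LIFO — newest first]: 45 @ $1.00 + 100 @ $4.05 = $450.00
Feb 16, 173 sold [LIFO — newest first]: 75 @ $2.65 + 98 @ $4.05 = $595.65
Total COGS = $1,108.70 + $450.00 + $595.65 = $2,154.35
Ending inventory: 85 @ $4.05 = $344.25
Check: goods available $2,498.60 = COGS $2,154.35 + ending $344.25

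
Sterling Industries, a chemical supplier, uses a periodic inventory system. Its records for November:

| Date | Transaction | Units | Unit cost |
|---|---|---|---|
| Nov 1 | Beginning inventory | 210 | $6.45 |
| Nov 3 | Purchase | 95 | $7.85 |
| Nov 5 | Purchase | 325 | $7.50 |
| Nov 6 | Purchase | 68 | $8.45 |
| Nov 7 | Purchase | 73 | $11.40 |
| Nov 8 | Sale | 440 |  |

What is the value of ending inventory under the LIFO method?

Nov 8, 440 sold [LIFO — newest first]: 73 @ $11.40 + 68 @ $8.45 + 299 @ $7.50 = $3,649.30
Ending inventory: 210 @ $6.45 + 95 @ $7.85 + 26 @ $7.50 = $2,295.25

Ending inventory = $2,295.25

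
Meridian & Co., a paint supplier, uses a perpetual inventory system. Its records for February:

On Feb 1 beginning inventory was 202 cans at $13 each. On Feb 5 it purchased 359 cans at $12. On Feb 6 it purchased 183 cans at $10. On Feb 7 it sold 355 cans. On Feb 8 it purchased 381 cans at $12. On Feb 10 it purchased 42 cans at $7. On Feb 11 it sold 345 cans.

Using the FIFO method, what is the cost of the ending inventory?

Ending inventory = $5,306

Feb 7, 355 sold [FIFO — oldest first]: 202 @ $13 + 153 @ $12 = $4,462
Feb 11, 345 sold [FIFO — oldest first]: 206 @ $12 + 139 @ $10 = $3,862
Total COGS = $4,462 + $3,862 = $8,324
Ending inventory: 44 @ $10 + 381 @ $12 + 42 @ $7 = $5,306
Check: goods available $13,630 = COGS $8,324 + ending $5,306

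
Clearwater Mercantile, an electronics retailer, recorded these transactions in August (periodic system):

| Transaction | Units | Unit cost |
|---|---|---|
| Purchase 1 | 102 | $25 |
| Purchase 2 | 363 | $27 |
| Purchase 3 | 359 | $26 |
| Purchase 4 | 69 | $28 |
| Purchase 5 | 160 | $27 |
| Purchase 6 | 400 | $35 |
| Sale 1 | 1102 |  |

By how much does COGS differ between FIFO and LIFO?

FIFO COGS: 102 @ $25 + 363 @ $27 + 359 @ $26 + 69 @ $28 + 160 @ $27 + 49 @ $35 = $29,652
LIFO COGS: 400 @ $35 + 160 @ $27 + 69 @ $28 + 359 @ $26 + 114 @ $27 = $32,664
Difference = |$29,652 − $32,664| = $3,012

$3,012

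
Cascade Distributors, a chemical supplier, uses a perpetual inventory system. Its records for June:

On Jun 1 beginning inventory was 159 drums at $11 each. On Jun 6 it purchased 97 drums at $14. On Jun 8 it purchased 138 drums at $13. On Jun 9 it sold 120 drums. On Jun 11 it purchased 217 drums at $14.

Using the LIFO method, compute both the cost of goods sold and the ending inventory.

Jun 9, 120 sold [LIFO — newest first]: 120 @ $13 = $1,560
Ending inventory: 159 @ $11 + 97 @ $14 + 18 @ $13 + 217 @ $14 = $6,379

COGS = $1,560; ending inventory = $6,379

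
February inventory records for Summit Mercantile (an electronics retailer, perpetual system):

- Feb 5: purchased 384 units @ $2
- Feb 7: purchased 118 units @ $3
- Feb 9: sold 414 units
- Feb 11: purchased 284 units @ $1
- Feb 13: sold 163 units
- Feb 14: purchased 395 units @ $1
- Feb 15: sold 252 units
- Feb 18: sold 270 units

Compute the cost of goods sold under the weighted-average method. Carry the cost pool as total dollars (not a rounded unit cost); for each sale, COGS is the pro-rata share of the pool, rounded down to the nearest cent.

COGS = $1,710.70

After Feb 5: 384 on hand, pool $768.00 (≈ $2.0000 each)
After Feb 7: 502 on hand, pool $1,122.00 (≈ $2.2351 each)
Feb 9, sell 414: 414/502 × $1,122.00 → $925.31
After Feb 11: 372 on hand, pool $480.69 (≈ $1.2922 each)
Feb 13, sell 163: 163/372 × $480.69 → $210.62
After Feb 14: 604 on hand, pool $665.07 (≈ $1.1011 each)
Feb 15, sell 252: 252/604 × $665.07 → $277.47
Feb 18, sell 270: 270/352 × $387.60 → $297.30
Total COGS = $925.31 + $210.62 + $277.47 + $297.30 = $1,710.70
Ending inventory (cost pool remaining) = $90.30
Check: goods available $1,801.00 = COGS $1,710.70 + ending $90.30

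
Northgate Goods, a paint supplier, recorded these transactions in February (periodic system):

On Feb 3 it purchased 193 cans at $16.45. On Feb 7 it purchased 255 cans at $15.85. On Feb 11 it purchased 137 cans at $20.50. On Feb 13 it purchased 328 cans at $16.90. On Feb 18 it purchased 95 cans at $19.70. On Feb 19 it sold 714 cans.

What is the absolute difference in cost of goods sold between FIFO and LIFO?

FIFO COGS: 193 @ $16.45 + 255 @ $15.85 + 137 @ $20.50 + 129 @ $16.90 = $12,205.20
LIFO COGS: 95 @ $19.70 + 328 @ $16.90 + 137 @ $20.50 + 154 @ $15.85 = $12,664.10
Difference = |$12,205.20 − $12,664.10| = $458.90

$458.90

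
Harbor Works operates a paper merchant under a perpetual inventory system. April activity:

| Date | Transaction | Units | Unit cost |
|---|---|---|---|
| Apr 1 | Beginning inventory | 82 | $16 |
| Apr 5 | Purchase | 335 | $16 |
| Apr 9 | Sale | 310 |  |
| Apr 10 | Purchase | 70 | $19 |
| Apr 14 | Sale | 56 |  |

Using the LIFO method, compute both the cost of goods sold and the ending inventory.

COGS = $6,024; ending inventory = $1,978

Apr 9, 310 sold [LIFO — newest first]: 310 @ $16 = $4,960
Apr 14, 56 sold [LIFO — newest first]: 56 @ $19 = $1,064
Total COGS = $4,960 + $1,064 = $6,024
Ending inventory: 82 @ $16 + 25 @ $16 + 14 @ $19 = $1,978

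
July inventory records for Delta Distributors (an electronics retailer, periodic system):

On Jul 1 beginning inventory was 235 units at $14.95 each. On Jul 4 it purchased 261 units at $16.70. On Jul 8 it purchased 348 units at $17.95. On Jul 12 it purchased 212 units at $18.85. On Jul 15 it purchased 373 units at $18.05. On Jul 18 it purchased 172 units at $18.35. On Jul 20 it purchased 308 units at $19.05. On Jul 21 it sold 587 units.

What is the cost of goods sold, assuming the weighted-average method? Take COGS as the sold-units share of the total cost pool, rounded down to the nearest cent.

Jul 21, sell 587: 587/1909 × $33,871.00 → $10,415.02
Ending inventory (cost pool remaining) = $23,455.98

COGS = $10,415.02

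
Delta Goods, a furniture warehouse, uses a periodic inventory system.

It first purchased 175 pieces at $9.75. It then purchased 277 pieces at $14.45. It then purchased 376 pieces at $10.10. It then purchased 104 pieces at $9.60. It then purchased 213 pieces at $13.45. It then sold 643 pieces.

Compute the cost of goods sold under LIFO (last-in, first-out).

Sale 1 (643) [LIFO — newest first]: 213 @ $13.45 + 104 @ $9.60 + 326 @ $10.10 = $7,155.85
Ending inventory: 175 @ $9.75 + 277 @ $14.45 + 50 @ $10.10 = $6,213.90
Check: goods available $13,369.75 = COGS $7,155.85 + ending $6,213.90

COGS = $7,155.85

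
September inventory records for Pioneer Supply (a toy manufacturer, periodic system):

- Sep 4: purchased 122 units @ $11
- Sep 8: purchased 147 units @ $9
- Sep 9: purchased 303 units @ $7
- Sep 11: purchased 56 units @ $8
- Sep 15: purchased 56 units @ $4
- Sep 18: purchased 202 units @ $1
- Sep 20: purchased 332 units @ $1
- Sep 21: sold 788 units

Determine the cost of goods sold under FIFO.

COGS = $5,562

Sep 21, 788 sold [FIFO — oldest first]: 122 @ $11 + 147 @ $9 + 303 @ $7 + 56 @ $8 + 56 @ $4 + 104 @ $1 = $5,562
Ending inventory: 98 @ $1 + 332 @ $1 = $430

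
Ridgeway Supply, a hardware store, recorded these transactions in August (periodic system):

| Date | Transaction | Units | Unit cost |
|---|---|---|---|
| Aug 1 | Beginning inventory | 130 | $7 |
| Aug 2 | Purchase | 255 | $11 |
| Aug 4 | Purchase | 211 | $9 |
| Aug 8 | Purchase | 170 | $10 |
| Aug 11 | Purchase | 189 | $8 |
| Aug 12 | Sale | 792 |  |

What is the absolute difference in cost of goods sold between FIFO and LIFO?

FIFO COGS: 130 @ $7 + 255 @ $11 + 211 @ $9 + 170 @ $10 + 26 @ $8 = $7,522
LIFO COGS: 189 @ $8 + 170 @ $10 + 211 @ $9 + 222 @ $11 = $7,553
Difference = |$7,522 − $7,553| = $31

$31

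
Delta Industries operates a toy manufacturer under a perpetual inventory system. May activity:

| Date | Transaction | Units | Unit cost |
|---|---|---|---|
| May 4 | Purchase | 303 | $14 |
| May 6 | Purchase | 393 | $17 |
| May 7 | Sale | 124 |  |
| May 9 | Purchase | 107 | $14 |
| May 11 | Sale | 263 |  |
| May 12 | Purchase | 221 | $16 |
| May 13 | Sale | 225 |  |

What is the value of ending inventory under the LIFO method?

Ending inventory = $6,095

May 7, 124 sold [LIFO — newest first]: 124 @ $17 = $2,108
May 11, 263 sold [LIFO — newest first]: 107 @ $14 + 156 @ $17 = $4,150
May 13, 225 sold [LIFO — newest first]: 221 @ $16 + 4 @ $17 = $3,604
Total COGS = $2,108 + $4,150 + $3,604 = $9,862
Ending inventory: 303 @ $14 + 109 @ $17 = $6,095
Check: goods available $15,957 = COGS $9,862 + ending $6,095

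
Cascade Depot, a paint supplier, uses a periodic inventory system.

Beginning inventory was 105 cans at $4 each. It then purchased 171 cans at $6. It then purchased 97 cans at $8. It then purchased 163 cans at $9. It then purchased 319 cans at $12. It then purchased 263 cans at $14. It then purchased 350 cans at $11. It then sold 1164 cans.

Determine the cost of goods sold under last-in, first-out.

COGS = $13,379

Sale 1 (1164) [LIFO — newest first]: 350 @ $11 + 263 @ $14 + 319 @ $12 + 163 @ $9 + 69 @ $8 = $13,379
Ending inventory: 105 @ $4 + 171 @ $6 + 28 @ $8 = $1,670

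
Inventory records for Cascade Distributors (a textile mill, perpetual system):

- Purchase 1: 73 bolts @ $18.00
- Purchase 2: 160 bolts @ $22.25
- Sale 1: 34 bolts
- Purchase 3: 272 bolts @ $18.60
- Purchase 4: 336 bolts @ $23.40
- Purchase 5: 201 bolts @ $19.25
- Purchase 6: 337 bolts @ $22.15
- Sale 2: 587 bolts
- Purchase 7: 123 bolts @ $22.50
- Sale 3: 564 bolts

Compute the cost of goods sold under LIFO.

Sale 1 (34) [LIFO — newest first]: 34 @ $22.25 = $756.50
Sale 2 (587) [LIFO — newest first]: 337 @ $22.15 + 201 @ $19.25 + 49 @ $23.40 = $12,480.40
Sale 3 (564) [LIFO — newest first]: 123 @ $22.50 + 287 @ $23.40 + 154 @ $18.60 = $12,347.70
Total COGS = $756.50 + $12,480.40 + $12,347.70 = $25,584.60
Ending inventory: 73 @ $18.00 + 126 @ $22.25 + 118 @ $18.60 = $6,312.30
Check: goods available $31,896.90 = COGS $25,584.60 + ending $6,312.30

COGS = $25,584.60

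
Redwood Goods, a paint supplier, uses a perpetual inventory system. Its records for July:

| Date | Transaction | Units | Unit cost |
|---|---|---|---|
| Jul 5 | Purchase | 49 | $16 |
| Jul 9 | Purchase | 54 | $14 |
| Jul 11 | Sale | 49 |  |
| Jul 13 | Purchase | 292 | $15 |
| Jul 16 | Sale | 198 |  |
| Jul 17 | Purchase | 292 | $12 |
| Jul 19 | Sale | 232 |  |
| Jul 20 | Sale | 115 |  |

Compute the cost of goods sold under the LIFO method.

Jul 11, 49 sold [LIFO — newest first]: 49 @ $14 = $686
Jul 16, 198 sold [LIFO — newest first]: 198 @ $15 = $2,970
Jul 19, 232 sold [LIFO — newest first]: 232 @ $12 = $2,784
Jul 20, 115 sold [LIFO — newest first]: 60 @ $12 + 55 @ $15 = $1,545
Total COGS = $686 + $2,970 + $2,784 + $1,545 = $7,985
Ending inventory: 49 @ $16 + 5 @ $14 + 39 @ $15 = $1,439

COGS = $7,985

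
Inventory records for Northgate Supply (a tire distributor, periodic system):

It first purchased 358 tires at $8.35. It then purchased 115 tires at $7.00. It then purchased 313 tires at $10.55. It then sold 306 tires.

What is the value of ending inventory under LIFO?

Sale 1 (306) [LIFO — newest first]: 306 @ $10.55 = $3,228.30
Ending inventory: 358 @ $8.35 + 115 @ $7.00 + 7 @ $10.55 = $3,868.15
Check: goods available $7,096.45 = COGS $3,228.30 + ending $3,868.15

Ending inventory = $3,868.15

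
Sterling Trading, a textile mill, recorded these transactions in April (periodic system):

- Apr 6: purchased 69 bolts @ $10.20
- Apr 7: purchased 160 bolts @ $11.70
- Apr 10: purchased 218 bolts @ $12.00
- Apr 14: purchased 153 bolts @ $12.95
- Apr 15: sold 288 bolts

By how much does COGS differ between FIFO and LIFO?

FIFO COGS: 69 @ $10.20 + 160 @ $11.70 + 59 @ $12.00 = $3,283.80
LIFO COGS: 153 @ $12.95 + 135 @ $12.00 = $3,601.35
Difference = |$3,283.80 − $3,601.35| = $317.55

$317.55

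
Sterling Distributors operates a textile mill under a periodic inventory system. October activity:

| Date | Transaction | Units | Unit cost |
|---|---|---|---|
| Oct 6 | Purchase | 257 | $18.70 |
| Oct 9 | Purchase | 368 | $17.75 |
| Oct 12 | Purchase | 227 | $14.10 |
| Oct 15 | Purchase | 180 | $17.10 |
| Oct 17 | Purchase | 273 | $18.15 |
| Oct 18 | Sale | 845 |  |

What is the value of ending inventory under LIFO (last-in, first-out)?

Ending inventory = $8,409.15

Oct 18, 845 sold [LIFO — newest first]: 273 @ $18.15 + 180 @ $17.10 + 227 @ $14.10 + 165 @ $17.75 = $14,162.40
Ending inventory: 257 @ $18.70 + 203 @ $17.75 = $8,409.15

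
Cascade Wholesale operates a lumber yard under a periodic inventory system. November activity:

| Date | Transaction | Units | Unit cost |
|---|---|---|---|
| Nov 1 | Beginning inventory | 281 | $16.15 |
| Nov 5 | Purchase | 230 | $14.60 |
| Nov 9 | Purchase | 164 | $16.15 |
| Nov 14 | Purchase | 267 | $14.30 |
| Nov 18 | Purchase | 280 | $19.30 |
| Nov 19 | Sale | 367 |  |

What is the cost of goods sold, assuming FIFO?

COGS = $5,793.75

Nov 19, 367 sold [FIFO — oldest first]: 281 @ $16.15 + 86 @ $14.60 = $5,793.75
Ending inventory: 144 @ $14.60 + 164 @ $16.15 + 267 @ $14.30 + 280 @ $19.30 = $13,973.10
Check: goods available $19,766.85 = COGS $5,793.75 + ending $13,973.10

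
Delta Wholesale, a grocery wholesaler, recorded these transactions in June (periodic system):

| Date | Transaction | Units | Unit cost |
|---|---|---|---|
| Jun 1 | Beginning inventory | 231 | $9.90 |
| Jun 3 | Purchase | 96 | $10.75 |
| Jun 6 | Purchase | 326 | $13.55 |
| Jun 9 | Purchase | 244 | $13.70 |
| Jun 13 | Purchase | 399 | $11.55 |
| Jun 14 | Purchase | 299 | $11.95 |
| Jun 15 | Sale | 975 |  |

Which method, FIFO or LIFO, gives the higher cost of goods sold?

FIFO COGS: 231 @ $9.90 + 96 @ $10.75 + 326 @ $13.55 + 244 @ $13.70 + 78 @ $11.55 = $11,979.90
LIFO COGS: 299 @ $11.95 + 399 @ $11.55 + 244 @ $13.70 + 33 @ $13.55 = $11,971.45

FIFO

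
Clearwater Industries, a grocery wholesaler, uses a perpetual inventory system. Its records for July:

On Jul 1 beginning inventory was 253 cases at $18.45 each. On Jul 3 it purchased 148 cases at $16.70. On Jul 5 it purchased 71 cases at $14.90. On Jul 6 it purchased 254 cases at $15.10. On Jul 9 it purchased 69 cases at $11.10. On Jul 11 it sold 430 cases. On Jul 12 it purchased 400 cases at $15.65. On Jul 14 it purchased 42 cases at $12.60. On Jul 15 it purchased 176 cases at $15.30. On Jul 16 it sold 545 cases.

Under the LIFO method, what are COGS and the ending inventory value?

COGS = $14,599.95; ending inventory = $7,680.70

Jul 11, 430 sold [LIFO — newest first]: 69 @ $11.10 + 254 @ $15.10 + 71 @ $14.90 + 36 @ $16.70 = $6,260.40
Jul 16, 545 sold [LIFO — newest first]: 176 @ $15.30 + 42 @ $12.60 + 327 @ $15.65 = $8,339.55
Total COGS = $6,260.40 + $8,339.55 = $14,599.95
Ending inventory: 253 @ $18.45 + 112 @ $16.70 + 73 @ $15.65 = $7,680.70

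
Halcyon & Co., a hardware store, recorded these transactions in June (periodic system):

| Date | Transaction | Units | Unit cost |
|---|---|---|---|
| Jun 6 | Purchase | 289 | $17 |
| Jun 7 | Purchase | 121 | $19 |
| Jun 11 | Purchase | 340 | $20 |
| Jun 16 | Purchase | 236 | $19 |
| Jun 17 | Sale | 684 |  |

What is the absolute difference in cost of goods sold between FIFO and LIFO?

$644

FIFO COGS: 289 @ $17 + 121 @ $19 + 274 @ $20 = $12,692
LIFO COGS: 236 @ $19 + 340 @ $20 + 108 @ $19 = $13,336
Difference = |$12,692 − $13,336| = $644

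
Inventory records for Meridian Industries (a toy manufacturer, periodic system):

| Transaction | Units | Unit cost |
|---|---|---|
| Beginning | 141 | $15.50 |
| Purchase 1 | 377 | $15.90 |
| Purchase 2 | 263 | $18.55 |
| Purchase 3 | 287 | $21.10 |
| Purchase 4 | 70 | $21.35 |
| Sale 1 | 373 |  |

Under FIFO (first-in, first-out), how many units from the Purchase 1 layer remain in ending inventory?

Sale 1 (373) [FIFO — oldest first]: 141 @ $15.50 + 232 @ $15.90 = $5,874.30
Ending inventory: 145 @ $15.90 + 263 @ $18.55 + 287 @ $21.10 + 70 @ $21.35 = $14,734.35

145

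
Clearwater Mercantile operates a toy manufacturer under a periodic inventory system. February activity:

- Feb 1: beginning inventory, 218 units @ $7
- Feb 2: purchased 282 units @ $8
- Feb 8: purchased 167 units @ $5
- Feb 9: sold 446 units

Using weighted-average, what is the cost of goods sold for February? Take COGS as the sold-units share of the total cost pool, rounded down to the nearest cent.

Feb 9, sell 446: 446/667 × $4,617.00 → $3,087.22
Ending inventory (cost pool remaining) = $1,529.78

COGS = $3,087.22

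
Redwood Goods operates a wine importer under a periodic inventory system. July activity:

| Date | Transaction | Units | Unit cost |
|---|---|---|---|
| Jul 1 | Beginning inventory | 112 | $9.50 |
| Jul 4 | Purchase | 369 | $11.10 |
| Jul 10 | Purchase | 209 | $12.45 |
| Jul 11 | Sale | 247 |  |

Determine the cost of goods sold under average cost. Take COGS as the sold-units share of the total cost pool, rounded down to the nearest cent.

Jul 11, sell 247: 247/690 × $7,761.95 → $2,778.55
Ending inventory (cost pool remaining) = $4,983.40
Check: goods available $7,761.95 = COGS $2,778.55 + ending $4,983.40

COGS = $2,778.55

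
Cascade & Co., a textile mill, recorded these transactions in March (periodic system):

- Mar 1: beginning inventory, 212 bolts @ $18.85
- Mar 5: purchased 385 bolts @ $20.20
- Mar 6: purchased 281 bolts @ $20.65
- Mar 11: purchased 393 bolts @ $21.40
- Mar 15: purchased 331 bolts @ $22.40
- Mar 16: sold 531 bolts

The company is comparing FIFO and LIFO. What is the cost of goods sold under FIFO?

FIFO COGS: 212 @ $18.85 + 319 @ $20.20 = $10,440.00
LIFO COGS: 331 @ $22.40 + 200 @ $21.40 = $11,694.40

COGS = $10,440.00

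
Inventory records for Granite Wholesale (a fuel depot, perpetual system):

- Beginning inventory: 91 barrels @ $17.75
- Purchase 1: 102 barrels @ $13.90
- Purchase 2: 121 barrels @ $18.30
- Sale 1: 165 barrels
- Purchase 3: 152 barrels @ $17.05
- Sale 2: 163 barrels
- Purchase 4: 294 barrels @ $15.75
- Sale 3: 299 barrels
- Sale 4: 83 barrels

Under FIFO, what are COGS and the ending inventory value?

Sale 1 (165) [FIFO — oldest first]: 91 @ $17.75 + 74 @ $13.90 = $2,643.85
Sale 2 (163) [FIFO — oldest first]: 28 @ $13.90 + 121 @ $18.30 + 14 @ $17.05 = $2,842.20
Sale 3 (299) [FIFO — oldest first]: 138 @ $17.05 + 161 @ $15.75 = $4,888.65
Sale 4 (83) [FIFO — oldest first]: 83 @ $15.75 = $1,307.25
Total COGS = $2,643.85 + $2,842.20 + $4,888.65 + $1,307.25 = $11,681.95
Ending inventory: 50 @ $15.75 = $787.50

COGS = $11,681.95; ending inventory = $787.50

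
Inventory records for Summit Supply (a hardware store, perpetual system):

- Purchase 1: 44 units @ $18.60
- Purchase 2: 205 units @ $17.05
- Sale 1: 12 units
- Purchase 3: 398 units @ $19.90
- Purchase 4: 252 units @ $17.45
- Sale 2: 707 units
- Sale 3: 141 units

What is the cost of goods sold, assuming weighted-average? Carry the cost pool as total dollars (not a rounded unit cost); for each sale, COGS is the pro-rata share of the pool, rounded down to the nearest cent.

After Purchase 1: 44 on hand, pool $818.40 (≈ $18.6000 each)
After Purchase 2: 249 on hand, pool $4,313.65 (≈ $17.3239 each)
Sale 1, sell 12: 12/249 × $4,313.65 → $207.88
After Purchase 3: 635 on hand, pool $12,025.97 (≈ $18.9385 each)
After Purchase 4: 887 on hand, pool $16,423.37 (≈ $18.5156 each)
Sale 2, sell 707: 707/887 × $16,423.37 → $13,090.55
Sale 3, sell 141: 141/180 × $3,332.82 → $2,610.70
Total COGS = $207.88 + $13,090.55 + $2,610.70 = $15,909.13
Ending inventory (cost pool remaining) = $722.12

COGS = $15,909.13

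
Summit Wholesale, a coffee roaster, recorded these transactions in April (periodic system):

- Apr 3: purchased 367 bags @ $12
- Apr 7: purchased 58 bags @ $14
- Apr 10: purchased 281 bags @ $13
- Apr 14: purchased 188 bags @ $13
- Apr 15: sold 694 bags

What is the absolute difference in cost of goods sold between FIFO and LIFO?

$200

FIFO COGS: 367 @ $12 + 58 @ $14 + 269 @ $13 = $8,713
LIFO COGS: 188 @ $13 + 281 @ $13 + 58 @ $14 + 167 @ $12 = $8,913
Difference = |$8,713 − $8,913| = $200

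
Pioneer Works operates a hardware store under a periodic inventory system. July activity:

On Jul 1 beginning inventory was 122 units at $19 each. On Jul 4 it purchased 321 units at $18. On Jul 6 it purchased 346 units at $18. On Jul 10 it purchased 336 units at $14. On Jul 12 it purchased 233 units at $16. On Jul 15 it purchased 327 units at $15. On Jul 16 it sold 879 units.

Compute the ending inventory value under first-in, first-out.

Jul 16, 879 sold [FIFO — oldest first]: 122 @ $19 + 321 @ $18 + 346 @ $18 + 90 @ $14 = $15,584
Ending inventory: 246 @ $14 + 233 @ $16 + 327 @ $15 = $12,077

Ending inventory = $12,077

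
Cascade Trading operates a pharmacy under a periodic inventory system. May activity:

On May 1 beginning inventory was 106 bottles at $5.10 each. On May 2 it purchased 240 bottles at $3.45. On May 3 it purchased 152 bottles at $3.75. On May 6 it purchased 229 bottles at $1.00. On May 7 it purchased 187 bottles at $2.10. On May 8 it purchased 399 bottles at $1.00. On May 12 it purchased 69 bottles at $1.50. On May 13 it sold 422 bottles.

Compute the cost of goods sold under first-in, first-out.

COGS = $1,653.60

May 13, 422 sold [FIFO — oldest first]: 106 @ $5.10 + 240 @ $3.45 + 76 @ $3.75 = $1,653.60
Ending inventory: 76 @ $3.75 + 229 @ $1.00 + 187 @ $2.10 + 399 @ $1.00 + 69 @ $1.50 = $1,409.20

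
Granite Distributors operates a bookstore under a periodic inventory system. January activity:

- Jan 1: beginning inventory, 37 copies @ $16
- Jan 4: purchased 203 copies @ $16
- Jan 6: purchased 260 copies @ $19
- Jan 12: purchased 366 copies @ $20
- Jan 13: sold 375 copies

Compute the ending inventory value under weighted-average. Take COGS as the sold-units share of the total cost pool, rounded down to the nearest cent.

Jan 13, sell 375: 375/866 × $16,100.00 → $6,971.70
Ending inventory (cost pool remaining) = $9,128.30
Check: goods available $16,100.00 = COGS $6,971.70 + ending $9,128.30

Ending inventory = $9,128.30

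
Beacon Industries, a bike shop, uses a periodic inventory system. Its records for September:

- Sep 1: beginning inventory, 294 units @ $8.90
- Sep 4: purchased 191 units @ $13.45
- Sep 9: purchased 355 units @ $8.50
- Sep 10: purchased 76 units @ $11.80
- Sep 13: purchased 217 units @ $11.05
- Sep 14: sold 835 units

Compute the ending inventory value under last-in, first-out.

Sep 14, 835 sold [LIFO — newest first]: 217 @ $11.05 + 76 @ $11.80 + 355 @ $8.50 + 187 @ $13.45 = $8,827.30
Ending inventory: 294 @ $8.90 + 4 @ $13.45 = $2,670.40
Check: goods available $11,497.70 = COGS $8,827.30 + ending $2,670.40

Ending inventory = $2,670.40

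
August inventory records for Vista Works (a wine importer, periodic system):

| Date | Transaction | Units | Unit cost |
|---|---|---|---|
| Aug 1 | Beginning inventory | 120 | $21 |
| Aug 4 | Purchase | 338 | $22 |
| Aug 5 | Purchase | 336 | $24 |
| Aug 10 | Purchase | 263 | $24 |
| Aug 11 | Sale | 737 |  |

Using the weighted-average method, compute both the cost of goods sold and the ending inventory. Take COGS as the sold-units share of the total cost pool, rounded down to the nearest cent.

COGS = $16,965.64; ending inventory = $7,366.36

Aug 11, sell 737: 737/1057 × $24,332.00 → $16,965.64
Ending inventory (cost pool remaining) = $7,366.36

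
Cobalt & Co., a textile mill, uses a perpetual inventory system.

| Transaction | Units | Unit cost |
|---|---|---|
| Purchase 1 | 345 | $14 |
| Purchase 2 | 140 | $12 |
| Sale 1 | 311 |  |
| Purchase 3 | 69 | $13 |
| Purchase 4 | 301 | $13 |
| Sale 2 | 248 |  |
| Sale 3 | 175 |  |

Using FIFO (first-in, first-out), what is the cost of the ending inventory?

Ending inventory = $1,573

Sale 1 (311) [FIFO — oldest first]: 311 @ $14 = $4,354
Sale 2 (248) [FIFO — oldest first]: 34 @ $14 + 140 @ $12 + 69 @ $13 + 5 @ $13 = $3,118
Sale 3 (175) [FIFO — oldest first]: 175 @ $13 = $2,275
Total COGS = $4,354 + $3,118 + $2,275 = $9,747
Ending inventory: 121 @ $13 = $1,573
Check: goods available $11,320 = COGS $9,747 + ending $1,573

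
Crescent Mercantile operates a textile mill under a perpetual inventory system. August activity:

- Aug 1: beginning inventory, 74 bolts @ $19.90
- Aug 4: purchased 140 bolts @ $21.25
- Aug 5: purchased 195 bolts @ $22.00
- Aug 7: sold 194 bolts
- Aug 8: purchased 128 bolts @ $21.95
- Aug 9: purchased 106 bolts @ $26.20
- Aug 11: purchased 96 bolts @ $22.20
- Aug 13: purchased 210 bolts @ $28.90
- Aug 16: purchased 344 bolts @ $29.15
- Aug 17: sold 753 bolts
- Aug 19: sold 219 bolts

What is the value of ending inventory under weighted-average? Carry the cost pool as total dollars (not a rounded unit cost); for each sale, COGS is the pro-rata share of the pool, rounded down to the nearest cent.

Ending inventory = $3,282.79

After Aug 1: 74 on hand, pool $1,472.60 (≈ $19.9000 each)
After Aug 4: 214 on hand, pool $4,447.60 (≈ $20.7832 each)
After Aug 5: 409 on hand, pool $8,737.60 (≈ $21.3633 each)
Aug 7, sell 194: 194/409 × $8,737.60 → $4,144.48
After Aug 8: 343 on hand, pool $7,402.72 (≈ $21.5823 each)
After Aug 9: 449 on hand, pool $10,179.92 (≈ $22.6724 each)
After Aug 11: 545 on hand, pool $12,311.12 (≈ $22.5892 each)
After Aug 13: 755 on hand, pool $18,380.12 (≈ $24.3445 each)
After Aug 16: 1099 on hand, pool $28,407.72 (≈ $25.8487 each)
Aug 17, sell 753: 753/1099 × $28,407.72 → $19,464.07
Aug 19, sell 219: 219/346 × $8,943.65 → $5,660.86
Total COGS = $4,144.48 + $19,464.07 + $5,660.86 = $29,269.41
Ending inventory (cost pool remaining) = $3,282.79
Check: goods available $32,552.20 = COGS $29,269.41 + ending $3,282.79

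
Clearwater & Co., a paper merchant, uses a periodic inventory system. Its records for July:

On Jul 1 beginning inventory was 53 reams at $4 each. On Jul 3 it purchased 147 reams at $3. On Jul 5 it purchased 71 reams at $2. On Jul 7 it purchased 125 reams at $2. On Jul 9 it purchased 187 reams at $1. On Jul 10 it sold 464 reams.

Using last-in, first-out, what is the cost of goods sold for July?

COGS = $822

Jul 10, 464 sold [LIFO — newest first]: 187 @ $1 + 125 @ $2 + 71 @ $2 + 81 @ $3 = $822
Ending inventory: 53 @ $4 + 66 @ $3 = $410
Check: goods available $1,232 = COGS $822 + ending $410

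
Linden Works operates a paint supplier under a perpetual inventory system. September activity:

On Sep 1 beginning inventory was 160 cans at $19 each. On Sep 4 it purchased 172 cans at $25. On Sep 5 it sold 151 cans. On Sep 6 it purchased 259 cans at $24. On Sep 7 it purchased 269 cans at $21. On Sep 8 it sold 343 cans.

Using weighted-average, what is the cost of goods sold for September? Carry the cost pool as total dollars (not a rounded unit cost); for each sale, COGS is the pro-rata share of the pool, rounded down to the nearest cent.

After Sep 1: 160 on hand, pool $3,040.00 (≈ $19.0000 each)
After Sep 4: 332 on hand, pool $7,340.00 (≈ $22.1084 each)
Sep 5, sell 151: 151/332 × $7,340.00 → $3,338.37
After Sep 6: 440 on hand, pool $10,217.63 (≈ $23.2219 each)
After Sep 7: 709 on hand, pool $15,866.63 (≈ $22.3789 each)
Sep 8, sell 343: 343/709 × $15,866.63 → $7,675.95
Total COGS = $3,338.37 + $7,675.95 = $11,014.32
Ending inventory (cost pool remaining) = $8,190.68
Check: goods available $19,205.00 = COGS $11,014.32 + ending $8,190.68

COGS = $11,014.32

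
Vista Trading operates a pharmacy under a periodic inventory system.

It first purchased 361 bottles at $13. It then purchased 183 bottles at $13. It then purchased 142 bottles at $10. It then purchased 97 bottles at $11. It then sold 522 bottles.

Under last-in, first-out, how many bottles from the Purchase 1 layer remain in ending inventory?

261

Sale 1 (522) [LIFO — newest first]: 97 @ $11 + 142 @ $10 + 183 @ $13 + 100 @ $13 = $6,166
Ending inventory: 261 @ $13 = $3,393
Check: goods available $9,559 = COGS $6,166 + ending $3,393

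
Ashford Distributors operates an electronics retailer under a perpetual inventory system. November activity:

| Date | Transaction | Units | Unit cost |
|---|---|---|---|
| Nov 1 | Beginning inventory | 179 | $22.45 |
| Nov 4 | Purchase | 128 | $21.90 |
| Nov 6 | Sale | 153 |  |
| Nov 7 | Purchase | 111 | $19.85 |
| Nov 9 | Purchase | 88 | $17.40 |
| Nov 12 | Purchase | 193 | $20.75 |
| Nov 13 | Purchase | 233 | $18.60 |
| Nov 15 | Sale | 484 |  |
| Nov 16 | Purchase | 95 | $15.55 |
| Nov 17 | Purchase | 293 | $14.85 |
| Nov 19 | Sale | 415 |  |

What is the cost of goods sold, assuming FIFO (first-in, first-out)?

COGS = $20,743.35

Nov 6, 153 sold [FIFO — oldest first]: 153 @ $22.45 = $3,434.85
Nov 15, 484 sold [FIFO — oldest first]: 26 @ $22.45 + 128 @ $21.90 + 111 @ $19.85 + 88 @ $17.40 + 131 @ $20.75 = $9,839.70
Nov 19, 415 sold [FIFO — oldest first]: 62 @ $20.75 + 233 @ $18.60 + 95 @ $15.55 + 25 @ $14.85 = $7,468.80
Total COGS = $3,434.85 + $9,839.70 + $7,468.80 = $20,743.35
Ending inventory: 268 @ $14.85 = $3,979.80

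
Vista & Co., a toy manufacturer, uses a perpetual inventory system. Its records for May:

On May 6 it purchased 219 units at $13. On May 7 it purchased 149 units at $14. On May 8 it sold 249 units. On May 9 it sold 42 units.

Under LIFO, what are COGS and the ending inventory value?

COGS = $3,932; ending inventory = $1,001

May 8, 249 sold [LIFO — newest first]: 149 @ $14 + 100 @ $13 = $3,386
May 9, 42 sold [LIFO — newest first]: 42 @ $13 = $546
Total COGS = $3,386 + $546 = $3,932
Ending inventory: 77 @ $13 = $1,001
Check: goods available $4,933 = COGS $3,932 + ending $1,001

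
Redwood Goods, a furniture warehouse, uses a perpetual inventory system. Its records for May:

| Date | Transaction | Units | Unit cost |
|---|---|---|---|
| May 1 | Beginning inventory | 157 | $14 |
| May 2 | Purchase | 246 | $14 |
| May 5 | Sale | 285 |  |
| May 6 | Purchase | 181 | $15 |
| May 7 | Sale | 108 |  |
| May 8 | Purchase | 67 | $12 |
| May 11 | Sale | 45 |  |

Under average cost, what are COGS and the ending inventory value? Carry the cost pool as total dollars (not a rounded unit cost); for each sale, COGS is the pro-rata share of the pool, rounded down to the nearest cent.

COGS = $6,194.16; ending inventory = $2,966.84

After May 1: 157 on hand, pool $2,198.00 (≈ $14.0000 each)
After May 2: 403 on hand, pool $5,642.00 (≈ $14.0000 each)
May 5, sell 285: 285/403 × $5,642.00 → $3,990.00
After May 6: 299 on hand, pool $4,367.00 (≈ $14.6054 each)
May 7, sell 108: 108/299 × $4,367.00 → $1,577.37
After May 8: 258 on hand, pool $3,593.63 (≈ $13.9288 each)
May 11, sell 45: 45/258 × $3,593.63 → $626.79
Total COGS = $3,990.00 + $1,577.37 + $626.79 = $6,194.16
Ending inventory (cost pool remaining) = $2,966.84
Check: goods available $9,161.00 = COGS $6,194.16 + ending $2,966.84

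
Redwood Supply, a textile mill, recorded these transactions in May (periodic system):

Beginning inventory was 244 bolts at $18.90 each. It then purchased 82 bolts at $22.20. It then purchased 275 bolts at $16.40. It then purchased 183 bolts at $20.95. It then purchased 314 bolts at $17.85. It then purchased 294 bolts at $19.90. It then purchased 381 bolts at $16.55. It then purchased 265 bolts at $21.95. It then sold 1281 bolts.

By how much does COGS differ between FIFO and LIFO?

FIFO COGS: 244 @ $18.90 + 82 @ $22.20 + 275 @ $16.40 + 183 @ $20.95 + 314 @ $17.85 + 183 @ $19.90 = $24,022.45
LIFO COGS: 265 @ $21.95 + 381 @ $16.55 + 294 @ $19.90 + 314 @ $17.85 + 27 @ $20.95 = $24,143.45
Difference = |$24,022.45 − $24,143.45| = $121.00

$121.00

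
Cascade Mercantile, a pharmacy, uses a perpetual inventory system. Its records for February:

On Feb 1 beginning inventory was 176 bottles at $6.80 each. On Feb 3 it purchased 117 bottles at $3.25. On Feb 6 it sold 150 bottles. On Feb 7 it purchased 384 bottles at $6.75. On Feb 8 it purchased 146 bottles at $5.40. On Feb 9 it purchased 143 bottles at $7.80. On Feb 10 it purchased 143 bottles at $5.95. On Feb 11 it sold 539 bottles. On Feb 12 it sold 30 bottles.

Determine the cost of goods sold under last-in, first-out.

Feb 6, 150 sold [LIFO — newest first]: 117 @ $3.25 + 33 @ $6.80 = $604.65
Feb 11, 539 sold [LIFO — newest first]: 143 @ $5.95 + 143 @ $7.80 + 146 @ $5.40 + 107 @ $6.75 = $3,476.90
Feb 12, 30 sold [LIFO — newest first]: 30 @ $6.75 = $202.50
Total COGS = $604.65 + $3,476.90 + $202.50 = $4,284.05
Ending inventory: 143 @ $6.80 + 247 @ $6.75 = $2,639.65
Check: goods available $6,923.70 = COGS $4,284.05 + ending $2,639.65

COGS = $4,284.05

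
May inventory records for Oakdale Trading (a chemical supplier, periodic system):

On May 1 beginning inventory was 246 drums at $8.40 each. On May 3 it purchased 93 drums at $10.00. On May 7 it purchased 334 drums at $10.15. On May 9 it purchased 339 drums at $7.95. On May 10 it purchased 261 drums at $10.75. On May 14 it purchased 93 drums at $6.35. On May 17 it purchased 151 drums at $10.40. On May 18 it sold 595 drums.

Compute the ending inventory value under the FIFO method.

Ending inventory = $8,453.45

May 18, 595 sold [FIFO — oldest first]: 246 @ $8.40 + 93 @ $10.00 + 256 @ $10.15 = $5,594.80
Ending inventory: 78 @ $10.15 + 339 @ $7.95 + 261 @ $10.75 + 93 @ $6.35 + 151 @ $10.40 = $8,453.45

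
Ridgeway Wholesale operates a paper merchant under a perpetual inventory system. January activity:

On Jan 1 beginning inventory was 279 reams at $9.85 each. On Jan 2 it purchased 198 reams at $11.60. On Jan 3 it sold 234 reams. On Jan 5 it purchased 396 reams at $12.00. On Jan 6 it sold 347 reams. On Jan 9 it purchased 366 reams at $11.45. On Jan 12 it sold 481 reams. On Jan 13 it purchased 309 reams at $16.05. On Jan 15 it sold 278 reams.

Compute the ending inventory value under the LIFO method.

Ending inventory = $2,241.00

Jan 3, 234 sold [LIFO — newest first]: 198 @ $11.60 + 36 @ $9.85 = $2,651.40
Jan 6, 347 sold [LIFO — newest first]: 347 @ $12.00 = $4,164.00
Jan 12, 481 sold [LIFO — newest first]: 366 @ $11.45 + 49 @ $12.00 + 66 @ $9.85 = $5,428.80
Jan 15, 278 sold [LIFO — newest first]: 278 @ $16.05 = $4,461.90
Total COGS = $2,651.40 + $4,164.00 + $5,428.80 + $4,461.90 = $16,706.10
Ending inventory: 177 @ $9.85 + 31 @ $16.05 = $2,241.00
Check: goods available $18,947.10 = COGS $16,706.10 + ending $2,241.00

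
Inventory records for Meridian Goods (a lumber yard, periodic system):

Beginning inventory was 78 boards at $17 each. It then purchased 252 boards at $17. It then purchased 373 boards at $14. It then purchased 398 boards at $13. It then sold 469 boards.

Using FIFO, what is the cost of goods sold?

COGS = $7,556

Sale 1 (469) [FIFO — oldest first]: 78 @ $17 + 252 @ $17 + 139 @ $14 = $7,556
Ending inventory: 234 @ $14 + 398 @ $13 = $8,450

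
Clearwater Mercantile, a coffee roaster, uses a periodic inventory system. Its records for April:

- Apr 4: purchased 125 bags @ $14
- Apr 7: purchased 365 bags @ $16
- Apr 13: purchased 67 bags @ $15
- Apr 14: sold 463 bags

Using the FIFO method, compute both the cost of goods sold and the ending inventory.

Apr 14, 463 sold [FIFO — oldest first]: 125 @ $14 + 338 @ $16 = $7,158
Ending inventory: 27 @ $16 + 67 @ $15 = $1,437
Check: goods available $8,595 = COGS $7,158 + ending $1,437

COGS = $7,158; ending inventory = $1,437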